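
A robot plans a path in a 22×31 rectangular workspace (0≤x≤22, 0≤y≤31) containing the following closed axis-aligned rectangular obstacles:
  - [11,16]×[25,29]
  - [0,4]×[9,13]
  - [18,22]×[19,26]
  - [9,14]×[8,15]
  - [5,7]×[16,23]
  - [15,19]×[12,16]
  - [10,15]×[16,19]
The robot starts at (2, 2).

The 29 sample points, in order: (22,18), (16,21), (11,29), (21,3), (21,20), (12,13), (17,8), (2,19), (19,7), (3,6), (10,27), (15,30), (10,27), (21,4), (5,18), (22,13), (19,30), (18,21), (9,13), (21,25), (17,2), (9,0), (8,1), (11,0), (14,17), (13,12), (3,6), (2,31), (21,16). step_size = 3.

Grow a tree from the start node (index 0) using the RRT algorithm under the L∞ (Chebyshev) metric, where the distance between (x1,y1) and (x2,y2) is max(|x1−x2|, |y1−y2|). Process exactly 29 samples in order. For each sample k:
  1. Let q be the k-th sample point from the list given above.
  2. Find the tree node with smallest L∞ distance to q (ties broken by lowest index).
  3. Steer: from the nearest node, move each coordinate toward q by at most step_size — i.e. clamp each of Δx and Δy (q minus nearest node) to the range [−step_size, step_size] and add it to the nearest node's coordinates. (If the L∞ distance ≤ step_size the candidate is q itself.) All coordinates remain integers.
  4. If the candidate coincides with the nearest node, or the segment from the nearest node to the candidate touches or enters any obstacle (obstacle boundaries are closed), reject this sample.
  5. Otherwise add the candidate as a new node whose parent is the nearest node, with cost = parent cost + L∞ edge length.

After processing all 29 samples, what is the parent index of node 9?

Parent of node 9: 5

1. q=(22,18) nearest=0 d=20 new=(5,5) → add node 1 parent=0 cost=3
2. q=(16,21) nearest=1 d=16 new=(8,8) → add node 2 parent=1 cost=6
3. q=(11,29) nearest=2 d=21 new=(11,11) → blocked by [9,14]×[8,15], reject
4. q=(21,3) nearest=2 d=13 new=(11,5) → add node 3 parent=2 cost=9
5. q=(21,20) nearest=2 d=13 new=(11,11) → blocked by [9,14]×[8,15], reject
6. q=(12,13) nearest=2 d=5 new=(11,11) → blocked by [9,14]×[8,15], reject
7. q=(17,8) nearest=3 d=6 new=(14,8) → blocked by [9,14]×[8,15], reject
8. q=(2,19) nearest=2 d=11 new=(5,11) → add node 4 parent=2 cost=9
9. q=(19,7) nearest=3 d=8 new=(14,7) → add node 5 parent=3 cost=12
10. q=(3,6) nearest=1 d=2 new=(3,6) → add node 6 parent=1 cost=5
11. q=(10,27) nearest=4 d=16 new=(8,14) → add node 7 parent=4 cost=12
12. q=(15,30) nearest=7 d=16 new=(11,17) → blocked by [9,14]×[8,15], reject
13. q=(10,27) nearest=7 d=13 new=(10,17) → blocked by [10,15]×[16,19], reject
14. q=(21,4) nearest=5 d=7 new=(17,4) → add node 8 parent=5 cost=15
15. q=(5,18) nearest=7 d=4 new=(5,17) → blocked by [5,7]×[16,23], reject
16. q=(22,13) nearest=5 d=8 new=(17,10) → add node 9 parent=5 cost=15
17. q=(19,30) nearest=7 d=16 new=(11,17) → blocked by [9,14]×[8,15], reject
18. q=(18,21) nearest=7 d=10 new=(11,17) → blocked by [9,14]×[8,15], reject
19. q=(9,13) nearest=7 d=1 new=(9,13) → blocked by [9,14]×[8,15], reject
20. q=(21,25) nearest=7 d=13 new=(11,17) → blocked by [9,14]×[8,15], reject
21. q=(17,2) nearest=8 d=2 new=(17,2) → add node 10 parent=8 cost=17
22. q=(9,0) nearest=1 d=5 new=(8,2) → add node 11 parent=1 cost=6
23. q=(8,1) nearest=11 d=1 new=(8,1) → add node 12 parent=11 cost=7
24. q=(11,0) nearest=11 d=3 new=(11,0) → add node 13 parent=11 cost=9
25. q=(14,17) nearest=7 d=6 new=(11,17) → blocked by [9,14]×[8,15], reject
26. q=(13,12) nearest=9 d=4 new=(14,12) → blocked by [9,14]×[8,15], reject
27. q=(3,6) nearest=6 d=0 → coincident, reject
28. q=(2,31) nearest=7 d=17 new=(5,17) → blocked by [5,7]×[16,23], reject
29. q=(21,16) nearest=9 d=6 new=(20,13) → blocked by [15,19]×[12,16], reject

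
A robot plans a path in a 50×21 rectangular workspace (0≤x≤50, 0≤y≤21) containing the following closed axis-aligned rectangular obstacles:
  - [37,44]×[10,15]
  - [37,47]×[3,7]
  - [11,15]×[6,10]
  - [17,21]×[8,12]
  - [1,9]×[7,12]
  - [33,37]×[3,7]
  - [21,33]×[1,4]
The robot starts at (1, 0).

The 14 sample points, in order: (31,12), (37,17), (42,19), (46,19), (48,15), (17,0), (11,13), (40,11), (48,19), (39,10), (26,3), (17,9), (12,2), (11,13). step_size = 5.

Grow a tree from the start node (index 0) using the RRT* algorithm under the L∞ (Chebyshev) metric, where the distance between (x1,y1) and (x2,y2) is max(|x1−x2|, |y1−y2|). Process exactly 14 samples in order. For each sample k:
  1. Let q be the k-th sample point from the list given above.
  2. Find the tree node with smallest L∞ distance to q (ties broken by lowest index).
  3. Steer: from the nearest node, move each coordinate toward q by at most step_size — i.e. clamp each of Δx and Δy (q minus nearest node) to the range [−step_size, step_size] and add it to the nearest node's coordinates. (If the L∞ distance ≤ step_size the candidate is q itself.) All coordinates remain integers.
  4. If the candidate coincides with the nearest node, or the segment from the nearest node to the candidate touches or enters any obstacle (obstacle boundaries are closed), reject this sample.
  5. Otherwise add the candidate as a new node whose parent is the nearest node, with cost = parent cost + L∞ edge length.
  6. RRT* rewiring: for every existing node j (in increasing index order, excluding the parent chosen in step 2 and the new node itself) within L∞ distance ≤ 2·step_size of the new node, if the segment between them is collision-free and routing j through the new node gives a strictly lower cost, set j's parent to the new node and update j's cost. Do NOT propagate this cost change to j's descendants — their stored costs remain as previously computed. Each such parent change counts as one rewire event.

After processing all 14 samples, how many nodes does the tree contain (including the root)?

Node count: 5

1. q=(31,12) nearest=0 d=30 new=(6,5) → add node 1 parent=0 cost=5
2. q=(37,17) nearest=1 d=31 new=(11,10) → blocked by [11,15]×[6,10], reject
3. q=(42,19) nearest=1 d=36 new=(11,10) → blocked by [11,15]×[6,10], reject
4. q=(46,19) nearest=1 d=40 new=(11,10) → blocked by [11,15]×[6,10], reject
5. q=(48,15) nearest=1 d=42 new=(11,10) → blocked by [11,15]×[6,10], reject
6. q=(17,0) nearest=1 d=11 new=(11,0) → add node 2 parent=1 cost=10
7. q=(11,13) nearest=1 d=8 new=(11,10) → blocked by [11,15]×[6,10], reject
8. q=(40,11) nearest=2 d=29 new=(16,5) → add node 3 parent=2 cost=15
9. q=(48,19) nearest=3 d=32 new=(21,10) → blocked by [17,21]×[8,12], reject
10. q=(39,10) nearest=3 d=23 new=(21,10) → blocked by [17,21]×[8,12], reject
11. q=(26,3) nearest=3 d=10 new=(21,3) → blocked by [21,33]×[1,4], reject
12. q=(17,9) nearest=3 d=4 new=(17,9) → blocked by [17,21]×[8,12], reject
13. q=(12,2) nearest=2 d=2 new=(12,2) → add node 4 parent=2 cost=12
14. q=(11,13) nearest=1 d=8 new=(11,10) → blocked by [11,15]×[6,10], reject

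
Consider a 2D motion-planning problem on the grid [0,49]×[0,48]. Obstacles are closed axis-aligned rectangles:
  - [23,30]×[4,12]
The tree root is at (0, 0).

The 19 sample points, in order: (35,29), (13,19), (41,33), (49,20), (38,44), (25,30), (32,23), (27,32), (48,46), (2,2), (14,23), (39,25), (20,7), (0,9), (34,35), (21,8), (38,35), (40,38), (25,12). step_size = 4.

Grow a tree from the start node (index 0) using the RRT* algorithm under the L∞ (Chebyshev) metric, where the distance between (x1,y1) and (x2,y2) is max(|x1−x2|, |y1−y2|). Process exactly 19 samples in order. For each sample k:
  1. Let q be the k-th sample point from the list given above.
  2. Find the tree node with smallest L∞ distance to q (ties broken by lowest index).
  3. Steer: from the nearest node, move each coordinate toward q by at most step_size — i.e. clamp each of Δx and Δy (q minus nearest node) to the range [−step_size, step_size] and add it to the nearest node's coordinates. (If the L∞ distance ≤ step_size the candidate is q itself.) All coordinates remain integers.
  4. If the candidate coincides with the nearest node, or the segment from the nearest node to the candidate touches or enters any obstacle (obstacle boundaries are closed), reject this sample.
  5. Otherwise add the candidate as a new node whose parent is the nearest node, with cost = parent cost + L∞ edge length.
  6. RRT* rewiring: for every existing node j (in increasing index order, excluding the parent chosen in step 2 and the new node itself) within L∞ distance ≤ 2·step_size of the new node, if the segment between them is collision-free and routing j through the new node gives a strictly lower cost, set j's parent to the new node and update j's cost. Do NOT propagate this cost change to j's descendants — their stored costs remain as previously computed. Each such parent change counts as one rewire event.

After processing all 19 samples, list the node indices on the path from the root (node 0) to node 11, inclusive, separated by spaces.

1. q=(35,29) nearest=0 d=35 new=(4,4) → add node 1 parent=0 cost=4
2. q=(13,19) nearest=1 d=15 new=(8,8) → add node 2 parent=1 cost=8
3. q=(41,33) nearest=2 d=33 new=(12,12) → add node 3 parent=2 cost=12
4. q=(49,20) nearest=3 d=37 new=(16,16) → add node 4 parent=3 cost=16
5. q=(38,44) nearest=4 d=28 new=(20,20) → add node 5 parent=4 cost=20
6. q=(25,30) nearest=5 d=10 new=(24,24) → add node 6 parent=5 cost=24
7. q=(32,23) nearest=6 d=8 new=(28,23) → add node 7 parent=6 cost=28
8. q=(27,32) nearest=6 d=8 new=(27,28) → add node 8 parent=6 cost=28
9. q=(48,46) nearest=8 d=21 new=(31,32) → add node 9 parent=8 cost=32
10. q=(2,2) nearest=0 d=2 new=(2,2) → add node 10 parent=0 cost=2
11. q=(14,23) nearest=5 d=6 new=(16,23) → add node 11 parent=5 cost=24
12. q=(39,25) nearest=9 d=8 new=(35,28) → add node 12 parent=9 cost=36
13. q=(20,7) nearest=3 d=8 new=(16,8) → add node 13 parent=3 cost=16
14. q=(0,9) nearest=1 d=5 new=(0,8) → add node 14 parent=1 cost=8
15. q=(34,35) nearest=9 d=3 new=(34,35) → add node 15 parent=9 cost=35
16. q=(21,8) nearest=13 d=5 new=(20,8) → add node 16 parent=13 cost=20
17. q=(38,35) nearest=15 d=4 new=(38,35) → add node 17 parent=15 cost=39
18. q=(40,38) nearest=17 d=3 new=(40,38) → add node 18 parent=17 cost=42
19. q=(25,12) nearest=16 d=5 new=(24,12) → blocked by [23,30]×[4,12], reject

Path: 0 1 2 3 4 5 11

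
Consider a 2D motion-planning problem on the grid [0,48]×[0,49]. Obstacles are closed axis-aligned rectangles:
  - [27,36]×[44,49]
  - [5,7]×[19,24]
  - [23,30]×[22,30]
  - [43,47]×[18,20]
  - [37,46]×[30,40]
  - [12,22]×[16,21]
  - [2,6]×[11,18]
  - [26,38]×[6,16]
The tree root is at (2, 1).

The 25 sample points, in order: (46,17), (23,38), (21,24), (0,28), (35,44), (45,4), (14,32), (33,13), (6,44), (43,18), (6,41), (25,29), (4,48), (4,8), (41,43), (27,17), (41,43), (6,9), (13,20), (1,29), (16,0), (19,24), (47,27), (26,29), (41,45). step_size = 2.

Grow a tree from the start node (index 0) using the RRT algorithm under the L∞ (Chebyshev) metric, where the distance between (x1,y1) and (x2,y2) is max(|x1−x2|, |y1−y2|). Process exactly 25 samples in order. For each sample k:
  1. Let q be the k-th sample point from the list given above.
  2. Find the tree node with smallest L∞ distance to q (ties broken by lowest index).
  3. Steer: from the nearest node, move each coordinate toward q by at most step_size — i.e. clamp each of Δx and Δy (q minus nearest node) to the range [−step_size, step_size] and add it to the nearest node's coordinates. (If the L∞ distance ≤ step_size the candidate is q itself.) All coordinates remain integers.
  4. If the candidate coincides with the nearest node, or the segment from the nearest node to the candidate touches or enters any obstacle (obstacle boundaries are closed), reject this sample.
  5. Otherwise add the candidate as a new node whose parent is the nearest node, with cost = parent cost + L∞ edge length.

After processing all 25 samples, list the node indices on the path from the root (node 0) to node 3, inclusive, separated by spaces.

Path: 0 1 2 3

1. q=(46,17) nearest=0 d=44 new=(4,3) → add node 1 parent=0 cost=2
2. q=(23,38) nearest=1 d=35 new=(6,5) → add node 2 parent=1 cost=4
3. q=(21,24) nearest=2 d=19 new=(8,7) → add node 3 parent=2 cost=6
4. q=(0,28) nearest=3 d=21 new=(6,9) → add node 4 parent=3 cost=8
5. q=(35,44) nearest=4 d=35 new=(8,11) → add node 5 parent=4 cost=10
6. q=(45,4) nearest=3 d=37 new=(10,5) → add node 6 parent=3 cost=8
7. q=(14,32) nearest=5 d=21 new=(10,13) → add node 7 parent=5 cost=12
8. q=(33,13) nearest=6 d=23 new=(12,7) → add node 8 parent=6 cost=10
9. q=(6,44) nearest=7 d=31 new=(8,15) → add node 9 parent=7 cost=14
10. q=(43,18) nearest=8 d=31 new=(14,9) → add node 10 parent=8 cost=12
11. q=(6,41) nearest=9 d=26 new=(6,17) → blocked by [2,6]×[11,18], reject
12. q=(25,29) nearest=7 d=16 new=(12,15) → add node 11 parent=7 cost=14
13. q=(4,48) nearest=9 d=33 new=(6,17) → blocked by [2,6]×[11,18], reject
14. q=(4,8) nearest=4 d=2 new=(4,8) → add node 12 parent=4 cost=10
15. q=(41,43) nearest=11 d=29 new=(14,17) → blocked by [12,22]×[16,21], reject
16. q=(27,17) nearest=10 d=13 new=(16,11) → add node 13 parent=10 cost=14
17. q=(41,43) nearest=11 d=29 new=(14,17) → blocked by [12,22]×[16,21], reject
18. q=(6,9) nearest=4 d=0 → coincident, reject
19. q=(13,20) nearest=9 d=5 new=(10,17) → add node 14 parent=9 cost=16
20. q=(1,29) nearest=14 d=12 new=(8,19) → add node 15 parent=14 cost=18
21. q=(16,0) nearest=6 d=6 new=(12,3) → add node 16 parent=6 cost=10
22. q=(19,24) nearest=11 d=9 new=(14,17) → blocked by [12,22]×[16,21], reject
23. q=(47,27) nearest=13 d=31 new=(18,13) → add node 17 parent=13 cost=16
24. q=(26,29) nearest=11 d=14 new=(14,17) → blocked by [12,22]×[16,21], reject
25. q=(41,45) nearest=11 d=30 new=(14,17) → blocked by [12,22]×[16,21], reject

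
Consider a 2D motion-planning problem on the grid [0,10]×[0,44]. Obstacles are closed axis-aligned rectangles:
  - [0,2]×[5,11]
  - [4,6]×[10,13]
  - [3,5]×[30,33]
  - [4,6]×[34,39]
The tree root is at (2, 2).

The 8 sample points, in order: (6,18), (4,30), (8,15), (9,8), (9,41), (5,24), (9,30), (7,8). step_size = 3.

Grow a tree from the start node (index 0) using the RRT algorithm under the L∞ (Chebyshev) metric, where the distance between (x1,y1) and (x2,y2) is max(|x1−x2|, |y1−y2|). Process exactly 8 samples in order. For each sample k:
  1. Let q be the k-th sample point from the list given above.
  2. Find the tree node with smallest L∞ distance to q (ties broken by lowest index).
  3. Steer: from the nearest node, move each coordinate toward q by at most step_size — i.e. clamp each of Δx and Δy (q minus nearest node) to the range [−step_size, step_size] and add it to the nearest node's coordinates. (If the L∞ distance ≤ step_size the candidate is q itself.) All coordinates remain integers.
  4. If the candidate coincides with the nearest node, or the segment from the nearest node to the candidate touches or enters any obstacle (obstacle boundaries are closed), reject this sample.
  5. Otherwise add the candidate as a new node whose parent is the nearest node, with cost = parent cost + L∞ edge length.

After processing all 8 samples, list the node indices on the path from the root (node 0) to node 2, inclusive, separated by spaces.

Path: 0 1 2

1. q=(6,18) nearest=0 d=16 new=(5,5) → add node 1 parent=0 cost=3
2. q=(4,30) nearest=1 d=25 new=(4,8) → add node 2 parent=1 cost=6
3. q=(8,15) nearest=2 d=7 new=(7,11) → blocked by [4,6]×[10,13], reject
4. q=(9,8) nearest=1 d=4 new=(8,8) → add node 3 parent=1 cost=6
5. q=(9,41) nearest=2 d=33 new=(7,11) → blocked by [4,6]×[10,13], reject
6. q=(5,24) nearest=2 d=16 new=(5,11) → blocked by [4,6]×[10,13], reject
7. q=(9,30) nearest=2 d=22 new=(7,11) → blocked by [4,6]×[10,13], reject
8. q=(7,8) nearest=3 d=1 new=(7,8) → add node 4 parent=3 cost=7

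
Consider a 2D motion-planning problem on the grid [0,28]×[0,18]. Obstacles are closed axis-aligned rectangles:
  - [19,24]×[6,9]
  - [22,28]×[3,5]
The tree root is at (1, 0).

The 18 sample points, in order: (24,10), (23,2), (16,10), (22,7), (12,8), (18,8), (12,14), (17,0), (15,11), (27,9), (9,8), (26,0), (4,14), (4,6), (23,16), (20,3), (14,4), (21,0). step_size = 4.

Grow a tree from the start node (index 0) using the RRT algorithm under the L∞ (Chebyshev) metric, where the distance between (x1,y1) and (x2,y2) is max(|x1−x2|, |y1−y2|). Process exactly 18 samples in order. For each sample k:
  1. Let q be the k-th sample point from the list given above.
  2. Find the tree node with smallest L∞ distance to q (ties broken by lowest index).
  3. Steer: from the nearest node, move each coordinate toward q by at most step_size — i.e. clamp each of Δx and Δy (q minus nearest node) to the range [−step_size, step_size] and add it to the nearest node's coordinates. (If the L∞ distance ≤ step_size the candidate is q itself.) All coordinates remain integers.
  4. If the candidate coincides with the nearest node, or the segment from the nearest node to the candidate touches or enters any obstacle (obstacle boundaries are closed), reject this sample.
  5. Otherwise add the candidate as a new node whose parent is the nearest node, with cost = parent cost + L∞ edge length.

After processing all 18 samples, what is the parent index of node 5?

Parent of node 5: 3

1. q=(24,10) nearest=0 d=23 new=(5,4) → add node 1 parent=0 cost=4
2. q=(23,2) nearest=1 d=18 new=(9,2) → add node 2 parent=1 cost=8
3. q=(16,10) nearest=2 d=8 new=(13,6) → add node 3 parent=2 cost=12
4. q=(22,7) nearest=3 d=9 new=(17,7) → add node 4 parent=3 cost=16
5. q=(12,8) nearest=3 d=2 new=(12,8) → add node 5 parent=3 cost=14
6. q=(18,8) nearest=4 d=1 new=(18,8) → add node 6 parent=4 cost=17
7. q=(12,14) nearest=5 d=6 new=(12,12) → add node 7 parent=5 cost=18
8. q=(17,0) nearest=3 d=6 new=(17,2) → add node 8 parent=3 cost=16
9. q=(15,11) nearest=5 d=3 new=(15,11) → add node 9 parent=5 cost=17
10. q=(27,9) nearest=6 d=9 new=(22,9) → blocked by [19,24]×[6,9], reject
11. q=(9,8) nearest=5 d=3 new=(9,8) → add node 10 parent=5 cost=17
12. q=(26,0) nearest=6 d=8 new=(22,4) → blocked by [19,24]×[6,9], reject
13. q=(4,14) nearest=10 d=6 new=(5,12) → add node 11 parent=10 cost=21
14. q=(4,6) nearest=1 d=2 new=(4,6) → add node 12 parent=1 cost=6
15. q=(23,16) nearest=6 d=8 new=(22,12) → blocked by [19,24]×[6,9], reject
16. q=(20,3) nearest=8 d=3 new=(20,3) → add node 13 parent=8 cost=19
17. q=(14,4) nearest=3 d=2 new=(14,4) → add node 14 parent=3 cost=14
18. q=(21,0) nearest=13 d=3 new=(21,0) → add node 15 parent=13 cost=22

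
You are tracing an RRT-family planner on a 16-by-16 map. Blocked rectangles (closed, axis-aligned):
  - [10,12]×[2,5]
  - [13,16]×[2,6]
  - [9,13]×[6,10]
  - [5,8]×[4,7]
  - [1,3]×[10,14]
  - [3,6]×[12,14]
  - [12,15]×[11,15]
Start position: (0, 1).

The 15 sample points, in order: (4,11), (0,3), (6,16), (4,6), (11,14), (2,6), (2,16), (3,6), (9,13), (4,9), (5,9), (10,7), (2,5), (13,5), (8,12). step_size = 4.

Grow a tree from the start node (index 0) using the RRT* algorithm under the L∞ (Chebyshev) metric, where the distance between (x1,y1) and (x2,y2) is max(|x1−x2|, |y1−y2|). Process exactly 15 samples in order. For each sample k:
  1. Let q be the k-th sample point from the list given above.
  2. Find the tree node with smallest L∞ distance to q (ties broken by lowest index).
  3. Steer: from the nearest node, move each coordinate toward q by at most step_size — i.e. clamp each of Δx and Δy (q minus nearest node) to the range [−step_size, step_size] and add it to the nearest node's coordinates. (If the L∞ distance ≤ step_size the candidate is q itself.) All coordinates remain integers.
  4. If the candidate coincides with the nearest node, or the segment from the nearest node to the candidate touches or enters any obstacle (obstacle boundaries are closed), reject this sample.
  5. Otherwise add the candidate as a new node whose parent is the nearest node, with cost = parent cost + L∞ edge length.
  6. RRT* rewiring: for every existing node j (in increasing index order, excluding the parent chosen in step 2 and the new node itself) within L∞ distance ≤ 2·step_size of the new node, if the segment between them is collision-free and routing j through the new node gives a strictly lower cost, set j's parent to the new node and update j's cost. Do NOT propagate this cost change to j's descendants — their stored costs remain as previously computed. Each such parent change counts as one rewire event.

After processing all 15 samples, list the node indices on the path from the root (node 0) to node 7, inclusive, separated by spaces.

1. q=(4,11) nearest=0 d=10 new=(4,5) → add node 1 parent=0 cost=4
2. q=(0,3) nearest=0 d=2 new=(0,3) → add node 2 parent=0 cost=2
3. q=(6,16) nearest=1 d=11 new=(6,9) → blocked by [5,8]×[4,7], reject
4. q=(4,6) nearest=1 d=1 new=(4,6) → add node 3 parent=1 cost=5
5. q=(11,14) nearest=3 d=8 new=(8,10) → blocked by [5,8]×[4,7], reject
6. q=(2,6) nearest=1 d=2 new=(2,6) → add node 4 parent=1 cost=6
7. q=(2,16) nearest=3 d=10 new=(2,10) → blocked by [1,3]×[10,14], reject
8. q=(3,6) nearest=1 d=1 new=(3,6) → add node 5 parent=1 cost=5
9. q=(9,13) nearest=3 d=7 new=(8,10) → blocked by [5,8]×[4,7], reject
10. q=(4,9) nearest=3 d=3 new=(4,9) → add node 6 parent=3 cost=8
11. q=(5,9) nearest=6 d=1 new=(5,9) → add node 7 parent=6 cost=9
12. q=(10,7) nearest=7 d=5 new=(9,7) → blocked by [9,13]×[6,10], reject
13. q=(2,5) nearest=4 d=1 new=(2,5) → add node 8 parent=4 cost=7
14. q=(13,5) nearest=7 d=8 new=(9,5) → blocked by [5,8]×[4,7], reject
15. q=(8,12) nearest=7 d=3 new=(8,12) → add node 9 parent=7 cost=12

Path: 0 1 3 6 7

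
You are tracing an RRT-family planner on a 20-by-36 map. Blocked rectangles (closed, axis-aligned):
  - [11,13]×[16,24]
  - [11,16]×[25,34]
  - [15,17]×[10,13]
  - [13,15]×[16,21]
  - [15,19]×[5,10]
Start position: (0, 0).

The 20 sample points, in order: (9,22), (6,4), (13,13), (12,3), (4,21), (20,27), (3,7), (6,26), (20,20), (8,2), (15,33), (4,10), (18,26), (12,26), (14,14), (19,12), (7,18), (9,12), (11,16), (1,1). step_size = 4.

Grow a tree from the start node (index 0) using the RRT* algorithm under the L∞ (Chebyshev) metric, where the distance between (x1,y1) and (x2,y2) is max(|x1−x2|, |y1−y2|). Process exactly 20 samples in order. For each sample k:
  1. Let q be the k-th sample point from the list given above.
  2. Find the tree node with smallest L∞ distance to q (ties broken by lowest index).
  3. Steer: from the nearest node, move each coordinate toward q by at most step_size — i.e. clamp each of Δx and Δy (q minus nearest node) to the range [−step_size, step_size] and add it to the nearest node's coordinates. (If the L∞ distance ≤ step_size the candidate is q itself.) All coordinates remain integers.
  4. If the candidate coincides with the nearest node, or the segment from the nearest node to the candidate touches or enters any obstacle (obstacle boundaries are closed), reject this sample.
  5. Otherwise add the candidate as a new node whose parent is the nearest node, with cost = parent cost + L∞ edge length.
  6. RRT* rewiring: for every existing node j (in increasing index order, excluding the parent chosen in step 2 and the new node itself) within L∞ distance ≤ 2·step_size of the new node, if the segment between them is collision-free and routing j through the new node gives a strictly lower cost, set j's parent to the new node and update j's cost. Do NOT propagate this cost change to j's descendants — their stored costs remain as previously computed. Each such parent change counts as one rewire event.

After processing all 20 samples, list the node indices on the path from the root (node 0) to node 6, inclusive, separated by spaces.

Path: 0 1 3 5 6

1. q=(9,22) nearest=0 d=22 new=(4,4) → add node 1 parent=0 cost=4
2. q=(6,4) nearest=1 d=2 new=(6,4) → add node 2 parent=1 cost=6
3. q=(13,13) nearest=1 d=9 new=(8,8) → add node 3 parent=1 cost=8
4. q=(12,3) nearest=3 d=5 new=(12,4) → add node 4 parent=3 cost=12
5. q=(4,21) nearest=3 d=13 new=(4,12) → add node 5 parent=3 cost=12
6. q=(20,27) nearest=5 d=16 new=(8,16) → add node 6 parent=5 cost=16
7. q=(3,7) nearest=1 d=3 new=(3,7) → add node 7 parent=1 cost=7
8. q=(6,26) nearest=6 d=10 new=(6,20) → add node 8 parent=6 cost=20
9. q=(20,20) nearest=3 d=12 new=(12,12) → add node 9 parent=3 cost=12
10. q=(8,2) nearest=2 d=2 new=(8,2) → add node 10 parent=2 cost=8
11. q=(15,33) nearest=8 d=13 new=(10,24) → add node 11 parent=8 cost=24
12. q=(4,10) nearest=5 d=2 new=(4,10) → add node 12 parent=5 cost=14
13. q=(18,26) nearest=11 d=8 new=(14,26) → blocked by [11,16]×[25,34], reject
14. q=(12,26) nearest=11 d=2 new=(12,26) → blocked by [11,16]×[25,34], reject
15. q=(14,14) nearest=9 d=2 new=(14,14) → add node 13 parent=9 cost=14
16. q=(19,12) nearest=13 d=5 new=(18,12) → blocked by [15,17]×[10,13], reject
17. q=(7,18) nearest=6 d=2 new=(7,18) → add node 14 parent=6 cost=18
18. q=(9,12) nearest=9 d=3 new=(9,12) → add node 15 parent=9 cost=15
19. q=(11,16) nearest=6 d=3 new=(11,16) → blocked by [11,13]×[16,24], reject
20. q=(1,1) nearest=0 d=1 new=(1,1) → add node 16 parent=0 cost=1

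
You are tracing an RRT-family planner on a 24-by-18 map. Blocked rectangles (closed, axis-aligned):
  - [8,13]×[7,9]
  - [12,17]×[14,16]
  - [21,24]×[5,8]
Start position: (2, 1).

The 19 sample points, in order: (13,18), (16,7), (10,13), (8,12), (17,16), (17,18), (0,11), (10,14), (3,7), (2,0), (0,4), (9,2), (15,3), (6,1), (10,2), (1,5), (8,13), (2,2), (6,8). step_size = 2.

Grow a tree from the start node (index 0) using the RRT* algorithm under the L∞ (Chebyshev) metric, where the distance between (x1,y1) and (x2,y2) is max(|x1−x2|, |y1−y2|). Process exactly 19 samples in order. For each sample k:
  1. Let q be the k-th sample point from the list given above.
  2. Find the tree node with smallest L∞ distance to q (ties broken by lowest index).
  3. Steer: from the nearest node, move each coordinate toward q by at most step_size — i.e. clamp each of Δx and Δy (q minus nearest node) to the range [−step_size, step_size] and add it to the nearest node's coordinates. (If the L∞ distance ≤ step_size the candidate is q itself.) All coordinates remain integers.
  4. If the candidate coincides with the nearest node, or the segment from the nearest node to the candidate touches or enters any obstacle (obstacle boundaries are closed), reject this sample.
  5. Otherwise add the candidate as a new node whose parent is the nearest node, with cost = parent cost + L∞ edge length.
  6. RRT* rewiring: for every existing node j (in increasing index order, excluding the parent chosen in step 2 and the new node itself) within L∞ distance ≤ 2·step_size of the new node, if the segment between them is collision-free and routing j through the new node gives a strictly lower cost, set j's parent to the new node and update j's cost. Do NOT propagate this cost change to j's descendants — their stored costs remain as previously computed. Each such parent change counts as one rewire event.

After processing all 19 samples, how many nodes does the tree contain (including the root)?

1. q=(13,18) nearest=0 d=17 new=(4,3) → add node 1 parent=0 cost=2
2. q=(16,7) nearest=1 d=12 new=(6,5) → add node 2 parent=1 cost=4
3. q=(10,13) nearest=2 d=8 new=(8,7) → blocked by [8,13]×[7,9], reject
4. q=(8,12) nearest=2 d=7 new=(8,7) → blocked by [8,13]×[7,9], reject
5. q=(17,16) nearest=2 d=11 new=(8,7) → blocked by [8,13]×[7,9], reject
6. q=(17,18) nearest=2 d=13 new=(8,7) → blocked by [8,13]×[7,9], reject
7. q=(0,11) nearest=2 d=6 new=(4,7) → add node 3 parent=2 cost=6
8. q=(10,14) nearest=3 d=7 new=(6,9) → add node 4 parent=3 cost=8
9. q=(3,7) nearest=3 d=1 new=(3,7) → add node 5 parent=3 cost=7
10. q=(2,0) nearest=0 d=1 new=(2,0) → add node 6 parent=0 cost=1
11. q=(0,4) nearest=0 d=3 new=(0,3) → add node 7 parent=0 cost=2; rewire 5→7 (6<7)
12. q=(9,2) nearest=2 d=3 new=(8,3) → add node 8 parent=2 cost=6
13. q=(15,3) nearest=8 d=7 new=(10,3) → add node 9 parent=8 cost=8
14. q=(6,1) nearest=1 d=2 new=(6,1) → add node 10 parent=1 cost=4
15. q=(10,2) nearest=9 d=1 new=(10,2) → add node 11 parent=9 cost=9
16. q=(1,5) nearest=5 d=2 new=(1,5) → add node 12 parent=5 cost=8
17. q=(8,13) nearest=4 d=4 new=(8,11) → add node 13 parent=4 cost=10
18. q=(2,2) nearest=0 d=1 new=(2,2) → add node 14 parent=0 cost=1; rewire 12→14 (4<8)
19. q=(6,8) nearest=4 d=1 new=(6,8) → add node 15 parent=4 cost=9

Node count: 16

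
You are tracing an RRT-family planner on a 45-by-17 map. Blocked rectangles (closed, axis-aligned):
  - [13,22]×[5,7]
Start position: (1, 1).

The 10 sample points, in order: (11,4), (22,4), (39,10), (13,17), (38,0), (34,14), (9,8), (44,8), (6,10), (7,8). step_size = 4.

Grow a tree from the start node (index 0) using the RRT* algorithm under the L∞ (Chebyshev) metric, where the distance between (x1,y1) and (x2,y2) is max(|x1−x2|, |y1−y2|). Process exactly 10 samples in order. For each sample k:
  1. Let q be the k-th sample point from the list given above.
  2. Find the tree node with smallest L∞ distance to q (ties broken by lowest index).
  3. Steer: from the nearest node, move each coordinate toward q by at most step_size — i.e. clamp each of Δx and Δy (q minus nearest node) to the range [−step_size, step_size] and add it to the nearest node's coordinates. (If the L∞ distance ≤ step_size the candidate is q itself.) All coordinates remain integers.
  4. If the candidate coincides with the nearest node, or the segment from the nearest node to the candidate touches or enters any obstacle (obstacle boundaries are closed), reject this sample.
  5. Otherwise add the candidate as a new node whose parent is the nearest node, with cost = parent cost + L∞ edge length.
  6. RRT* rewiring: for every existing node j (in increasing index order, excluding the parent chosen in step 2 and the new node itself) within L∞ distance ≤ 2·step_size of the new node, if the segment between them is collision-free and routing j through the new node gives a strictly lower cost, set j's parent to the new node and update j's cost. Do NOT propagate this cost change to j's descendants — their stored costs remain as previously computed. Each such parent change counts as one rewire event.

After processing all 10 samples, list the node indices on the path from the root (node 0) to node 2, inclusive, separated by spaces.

1. q=(11,4) nearest=0 d=10 new=(5,4) → add node 1 parent=0 cost=4
2. q=(22,4) nearest=1 d=17 new=(9,4) → add node 2 parent=1 cost=8
3. q=(39,10) nearest=2 d=30 new=(13,8) → add node 3 parent=2 cost=12
4. q=(13,17) nearest=3 d=9 new=(13,12) → add node 4 parent=3 cost=16
5. q=(38,0) nearest=3 d=25 new=(17,4) → blocked by [13,22]×[5,7], reject
6. q=(34,14) nearest=3 d=21 new=(17,12) → add node 5 parent=3 cost=16
7. q=(9,8) nearest=1 d=4 new=(9,8) → add node 6 parent=1 cost=8; rewire 4→6 (12<16)
8. q=(44,8) nearest=5 d=27 new=(21,8) → add node 7 parent=5 cost=20
9. q=(6,10) nearest=6 d=3 new=(6,10) → add node 8 parent=6 cost=11
10. q=(7,8) nearest=6 d=2 new=(7,8) → add node 9 parent=6 cost=10

Path: 0 1 2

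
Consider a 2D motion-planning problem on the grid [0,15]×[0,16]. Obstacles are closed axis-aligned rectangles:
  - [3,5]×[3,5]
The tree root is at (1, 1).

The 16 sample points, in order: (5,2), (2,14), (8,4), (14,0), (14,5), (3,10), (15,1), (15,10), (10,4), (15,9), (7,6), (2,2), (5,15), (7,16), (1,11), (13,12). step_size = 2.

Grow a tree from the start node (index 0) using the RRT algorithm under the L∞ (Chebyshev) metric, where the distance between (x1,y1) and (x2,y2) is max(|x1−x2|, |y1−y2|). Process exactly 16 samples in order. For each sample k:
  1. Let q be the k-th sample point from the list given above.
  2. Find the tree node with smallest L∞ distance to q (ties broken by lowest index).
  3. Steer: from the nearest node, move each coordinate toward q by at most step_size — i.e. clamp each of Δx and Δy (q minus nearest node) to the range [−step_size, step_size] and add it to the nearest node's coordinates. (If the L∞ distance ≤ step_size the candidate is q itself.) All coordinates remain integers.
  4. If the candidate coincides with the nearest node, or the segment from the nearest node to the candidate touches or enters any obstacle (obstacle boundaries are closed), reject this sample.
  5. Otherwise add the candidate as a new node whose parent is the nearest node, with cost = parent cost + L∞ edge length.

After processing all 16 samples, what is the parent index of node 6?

Parent of node 6: 4

1. q=(5,2) nearest=0 d=4 new=(3,2) → add node 1 parent=0 cost=2
2. q=(2,14) nearest=1 d=12 new=(2,4) → add node 2 parent=1 cost=4
3. q=(8,4) nearest=1 d=5 new=(5,4) → blocked by [3,5]×[3,5], reject
4. q=(14,0) nearest=1 d=11 new=(5,0) → add node 3 parent=1 cost=4
5. q=(14,5) nearest=3 d=9 new=(7,2) → add node 4 parent=3 cost=6
6. q=(3,10) nearest=2 d=6 new=(3,6) → add node 5 parent=2 cost=6
7. q=(15,1) nearest=4 d=8 new=(9,1) → add node 6 parent=4 cost=8
8. q=(15,10) nearest=4 d=8 new=(9,4) → add node 7 parent=4 cost=8
9. q=(10,4) nearest=7 d=1 new=(10,4) → add node 8 parent=7 cost=9
10. q=(15,9) nearest=8 d=5 new=(12,6) → add node 9 parent=8 cost=11
11. q=(7,6) nearest=7 d=2 new=(7,6) → add node 10 parent=7 cost=10
12. q=(2,2) nearest=0 d=1 new=(2,2) → add node 11 parent=0 cost=1
13. q=(5,15) nearest=5 d=9 new=(5,8) → add node 12 parent=5 cost=8
14. q=(7,16) nearest=12 d=8 new=(7,10) → add node 13 parent=12 cost=10
15. q=(1,11) nearest=12 d=4 new=(3,10) → add node 14 parent=12 cost=10
16. q=(13,12) nearest=9 d=6 new=(13,8) → add node 15 parent=9 cost=13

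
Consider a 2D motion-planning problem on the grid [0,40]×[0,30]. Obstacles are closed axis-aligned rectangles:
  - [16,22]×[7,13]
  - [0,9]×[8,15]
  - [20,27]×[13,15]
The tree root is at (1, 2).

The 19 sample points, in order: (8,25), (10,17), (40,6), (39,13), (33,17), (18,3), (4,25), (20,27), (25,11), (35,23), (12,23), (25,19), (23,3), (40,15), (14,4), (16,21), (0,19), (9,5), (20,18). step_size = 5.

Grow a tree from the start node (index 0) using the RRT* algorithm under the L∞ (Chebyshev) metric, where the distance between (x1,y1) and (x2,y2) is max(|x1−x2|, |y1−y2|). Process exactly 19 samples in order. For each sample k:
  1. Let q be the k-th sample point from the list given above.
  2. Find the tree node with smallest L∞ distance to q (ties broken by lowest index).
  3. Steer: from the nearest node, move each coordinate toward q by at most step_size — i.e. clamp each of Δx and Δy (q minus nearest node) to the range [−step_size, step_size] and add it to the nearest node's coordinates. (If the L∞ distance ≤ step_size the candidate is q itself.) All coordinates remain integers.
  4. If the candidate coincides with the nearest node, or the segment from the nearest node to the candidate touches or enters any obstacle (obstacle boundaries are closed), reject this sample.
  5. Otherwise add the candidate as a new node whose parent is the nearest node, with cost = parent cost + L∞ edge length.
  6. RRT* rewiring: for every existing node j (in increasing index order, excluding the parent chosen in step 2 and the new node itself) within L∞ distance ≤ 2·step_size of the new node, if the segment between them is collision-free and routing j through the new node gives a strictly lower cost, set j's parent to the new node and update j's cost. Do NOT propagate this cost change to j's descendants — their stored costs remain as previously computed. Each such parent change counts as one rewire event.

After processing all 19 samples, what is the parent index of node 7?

1. q=(8,25) nearest=0 d=23 new=(6,7) → add node 1 parent=0 cost=5
2. q=(10,17) nearest=1 d=10 new=(10,12) → blocked by [0,9]×[8,15], reject
3. q=(40,6) nearest=1 d=34 new=(11,6) → add node 2 parent=1 cost=10
4. q=(39,13) nearest=2 d=28 new=(16,11) → blocked by [16,22]×[7,13], reject
5. q=(33,17) nearest=2 d=22 new=(16,11) → blocked by [16,22]×[7,13], reject
6. q=(18,3) nearest=2 d=7 new=(16,3) → add node 3 parent=2 cost=15
7. q=(4,25) nearest=1 d=18 new=(4,12) → blocked by [0,9]×[8,15], reject
8. q=(20,27) nearest=1 d=20 new=(11,12) → blocked by [0,9]×[8,15], reject
9. q=(25,11) nearest=3 d=9 new=(21,8) → blocked by [16,22]×[7,13], reject
10. q=(35,23) nearest=3 d=20 new=(21,8) → blocked by [16,22]×[7,13], reject
11. q=(12,23) nearest=1 d=16 new=(11,12) → blocked by [0,9]×[8,15], reject
12. q=(25,19) nearest=2 d=14 new=(16,11) → blocked by [16,22]×[7,13], reject
13. q=(23,3) nearest=3 d=7 new=(21,3) → add node 4 parent=3 cost=20
14. q=(40,15) nearest=4 d=19 new=(26,8) → add node 5 parent=4 cost=25
15. q=(14,4) nearest=3 d=2 new=(14,4) → add node 6 parent=3 cost=17
16. q=(16,21) nearest=5 d=13 new=(21,13) → blocked by [16,22]×[7,13], reject
17. q=(0,19) nearest=1 d=12 new=(1,12) → blocked by [0,9]×[8,15], reject
18. q=(9,5) nearest=2 d=2 new=(9,5) → add node 7 parent=2 cost=12
19. q=(20,18) nearest=5 d=10 new=(21,13) → blocked by [16,22]×[7,13], reject

Parent of node 7: 2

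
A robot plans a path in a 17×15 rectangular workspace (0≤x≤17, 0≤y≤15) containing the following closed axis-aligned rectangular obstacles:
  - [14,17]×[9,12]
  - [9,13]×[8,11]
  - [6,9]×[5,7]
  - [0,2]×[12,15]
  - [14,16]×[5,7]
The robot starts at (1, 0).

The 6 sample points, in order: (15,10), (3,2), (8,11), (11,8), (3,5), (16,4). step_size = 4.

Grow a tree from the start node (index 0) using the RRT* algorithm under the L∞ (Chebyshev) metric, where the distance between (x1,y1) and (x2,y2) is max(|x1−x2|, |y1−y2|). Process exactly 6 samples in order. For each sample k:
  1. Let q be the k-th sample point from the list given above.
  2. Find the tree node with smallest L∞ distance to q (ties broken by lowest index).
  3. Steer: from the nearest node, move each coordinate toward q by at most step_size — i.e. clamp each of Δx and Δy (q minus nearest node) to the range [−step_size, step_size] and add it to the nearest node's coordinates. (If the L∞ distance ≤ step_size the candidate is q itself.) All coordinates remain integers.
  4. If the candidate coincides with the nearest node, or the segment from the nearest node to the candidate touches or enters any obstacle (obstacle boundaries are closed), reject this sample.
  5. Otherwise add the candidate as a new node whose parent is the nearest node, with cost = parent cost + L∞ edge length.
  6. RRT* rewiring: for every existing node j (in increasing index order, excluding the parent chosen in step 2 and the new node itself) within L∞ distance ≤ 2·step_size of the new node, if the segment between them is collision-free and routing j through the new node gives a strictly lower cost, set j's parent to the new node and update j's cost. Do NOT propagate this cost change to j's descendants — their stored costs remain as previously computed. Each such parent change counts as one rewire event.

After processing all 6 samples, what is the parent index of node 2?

1. q=(15,10) nearest=0 d=14 new=(5,4) → add node 1 parent=0 cost=4
2. q=(3,2) nearest=0 d=2 new=(3,2) → add node 2 parent=0 cost=2
3. q=(8,11) nearest=1 d=7 new=(8,8) → blocked by [6,9]×[5,7], reject
4. q=(11,8) nearest=1 d=6 new=(9,8) → blocked by [9,13]×[8,11], reject
5. q=(3,5) nearest=1 d=2 new=(3,5) → add node 3 parent=1 cost=6
6. q=(16,4) nearest=1 d=11 new=(9,4) → add node 4 parent=1 cost=8

Parent of node 2: 0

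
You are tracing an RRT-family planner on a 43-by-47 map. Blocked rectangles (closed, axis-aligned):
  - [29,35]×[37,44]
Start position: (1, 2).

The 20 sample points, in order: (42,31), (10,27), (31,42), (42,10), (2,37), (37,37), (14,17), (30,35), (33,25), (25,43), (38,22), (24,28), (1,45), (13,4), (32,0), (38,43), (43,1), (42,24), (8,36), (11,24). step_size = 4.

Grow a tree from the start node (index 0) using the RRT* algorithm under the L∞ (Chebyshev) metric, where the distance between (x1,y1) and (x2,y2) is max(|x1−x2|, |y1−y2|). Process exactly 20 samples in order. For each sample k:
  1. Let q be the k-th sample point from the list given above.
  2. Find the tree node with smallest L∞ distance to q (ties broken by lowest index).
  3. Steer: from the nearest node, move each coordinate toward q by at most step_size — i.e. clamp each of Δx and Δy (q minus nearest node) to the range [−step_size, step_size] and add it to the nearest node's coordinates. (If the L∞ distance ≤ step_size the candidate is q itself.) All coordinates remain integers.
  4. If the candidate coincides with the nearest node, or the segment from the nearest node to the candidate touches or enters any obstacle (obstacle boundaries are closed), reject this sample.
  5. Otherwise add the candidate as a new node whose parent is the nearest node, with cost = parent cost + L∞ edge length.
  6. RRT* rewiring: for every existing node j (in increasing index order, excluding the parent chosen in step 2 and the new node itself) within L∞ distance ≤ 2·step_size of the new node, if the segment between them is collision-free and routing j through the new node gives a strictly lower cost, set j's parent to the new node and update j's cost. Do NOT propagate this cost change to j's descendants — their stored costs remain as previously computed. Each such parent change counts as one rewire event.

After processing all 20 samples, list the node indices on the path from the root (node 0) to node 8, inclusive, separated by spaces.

Path: 0 1 2 3 6 8

1. q=(42,31) nearest=0 d=41 new=(5,6) → add node 1 parent=0 cost=4
2. q=(10,27) nearest=1 d=21 new=(9,10) → add node 2 parent=1 cost=8
3. q=(31,42) nearest=2 d=32 new=(13,14) → add node 3 parent=2 cost=12
4. q=(42,10) nearest=3 d=29 new=(17,10) → add node 4 parent=3 cost=16
5. q=(2,37) nearest=3 d=23 new=(9,18) → add node 5 parent=3 cost=16
6. q=(37,37) nearest=3 d=24 new=(17,18) → add node 6 parent=3 cost=16
7. q=(14,17) nearest=3 d=3 new=(14,17) → add node 7 parent=3 cost=15
8. q=(30,35) nearest=6 d=17 new=(21,22) → add node 8 parent=6 cost=20
9. q=(33,25) nearest=8 d=12 new=(25,25) → add node 9 parent=8 cost=24
10. q=(25,43) nearest=9 d=18 new=(25,29) → add node 10 parent=9 cost=28
11. q=(38,22) nearest=9 d=13 new=(29,22) → add node 11 parent=9 cost=28
12. q=(24,28) nearest=10 d=1 new=(24,28) → add node 12 parent=10 cost=29
13. q=(1,45) nearest=8 d=23 new=(17,26) → add node 13 parent=8 cost=24
14. q=(13,4) nearest=2 d=6 new=(13,6) → add node 14 parent=2 cost=12
15. q=(32,0) nearest=4 d=15 new=(21,6) → add node 15 parent=4 cost=20
16. q=(38,43) nearest=10 d=14 new=(29,33) → add node 16 parent=10 cost=32
17. q=(43,1) nearest=11 d=21 new=(33,18) → add node 17 parent=11 cost=32
18. q=(42,24) nearest=17 d=9 new=(37,22) → add node 18 parent=17 cost=36
19. q=(8,36) nearest=13 d=10 new=(13,30) → add node 19 parent=13 cost=28
20. q=(11,24) nearest=5 d=6 new=(11,22) → add node 20 parent=5 cost=20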